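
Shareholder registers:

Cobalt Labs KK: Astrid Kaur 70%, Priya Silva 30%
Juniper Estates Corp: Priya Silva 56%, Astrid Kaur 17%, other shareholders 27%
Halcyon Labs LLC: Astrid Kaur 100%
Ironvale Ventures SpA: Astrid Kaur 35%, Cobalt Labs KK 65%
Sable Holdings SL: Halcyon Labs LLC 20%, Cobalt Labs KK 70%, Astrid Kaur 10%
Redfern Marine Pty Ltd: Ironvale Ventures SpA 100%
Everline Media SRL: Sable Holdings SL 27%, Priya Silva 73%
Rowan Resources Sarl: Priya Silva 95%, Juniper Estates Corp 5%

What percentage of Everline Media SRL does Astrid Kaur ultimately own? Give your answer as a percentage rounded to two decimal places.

Astrid reaches Everline along 3 paths.
Via Halcyon → Sable: 100% × 20% × 27% = 5.4%.
Via Cobalt → Sable: 70% × 70% × 27% = 13.23%.
Via Sable: 10% × 27% = 2.7%.
Total: 5.4% + 13.23% + 2.7% = 21.33%.

21.33%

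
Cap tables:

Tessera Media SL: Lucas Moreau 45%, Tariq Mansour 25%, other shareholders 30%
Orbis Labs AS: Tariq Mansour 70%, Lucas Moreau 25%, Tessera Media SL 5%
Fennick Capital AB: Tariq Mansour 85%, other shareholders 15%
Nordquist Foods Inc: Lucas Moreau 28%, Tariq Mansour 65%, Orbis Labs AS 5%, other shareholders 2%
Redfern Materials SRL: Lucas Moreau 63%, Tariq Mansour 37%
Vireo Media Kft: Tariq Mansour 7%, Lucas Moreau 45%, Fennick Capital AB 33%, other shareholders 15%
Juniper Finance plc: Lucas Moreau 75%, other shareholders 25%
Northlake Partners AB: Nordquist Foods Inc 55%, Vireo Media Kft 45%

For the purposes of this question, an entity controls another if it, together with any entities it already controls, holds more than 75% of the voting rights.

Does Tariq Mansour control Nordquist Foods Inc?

Tariq holds 85% of Fennick, so Tariq controls Fennick.
In Nordquist, Tariq's side holds only 65%, not > 75%.
So Tariq does not control Nordquist.

No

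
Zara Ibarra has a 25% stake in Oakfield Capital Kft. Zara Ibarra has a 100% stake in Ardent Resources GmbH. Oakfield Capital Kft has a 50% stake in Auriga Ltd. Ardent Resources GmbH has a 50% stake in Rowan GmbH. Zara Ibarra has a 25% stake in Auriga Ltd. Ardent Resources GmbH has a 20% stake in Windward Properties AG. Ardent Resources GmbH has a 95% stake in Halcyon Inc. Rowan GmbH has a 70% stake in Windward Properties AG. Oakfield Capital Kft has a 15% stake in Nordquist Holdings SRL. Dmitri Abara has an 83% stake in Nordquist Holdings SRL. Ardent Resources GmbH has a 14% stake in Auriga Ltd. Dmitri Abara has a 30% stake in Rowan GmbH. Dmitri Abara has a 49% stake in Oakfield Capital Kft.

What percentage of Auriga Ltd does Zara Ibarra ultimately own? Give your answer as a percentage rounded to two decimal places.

Zara reaches Auriga along 3 paths.
Via Oakfield: 25% × 50% = 12.5%.
Direct stake: 25% = 25%.
Via Ardent: 100% × 14% = 14%.
Total: 12.5% + 25% + 14% = 51.5%.
Rounded: 51.50%.

51.50%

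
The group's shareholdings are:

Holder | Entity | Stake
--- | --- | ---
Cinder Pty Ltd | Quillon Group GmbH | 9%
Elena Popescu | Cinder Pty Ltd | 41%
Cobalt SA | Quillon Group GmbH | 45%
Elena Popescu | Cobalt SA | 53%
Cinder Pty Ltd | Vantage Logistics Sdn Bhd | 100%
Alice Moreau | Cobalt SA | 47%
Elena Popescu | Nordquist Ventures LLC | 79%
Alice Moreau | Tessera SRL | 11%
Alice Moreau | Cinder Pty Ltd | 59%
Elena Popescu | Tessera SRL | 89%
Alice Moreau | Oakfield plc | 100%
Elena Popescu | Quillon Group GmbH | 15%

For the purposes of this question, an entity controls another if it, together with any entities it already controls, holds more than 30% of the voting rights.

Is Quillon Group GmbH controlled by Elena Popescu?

Elena holds 53% of Cobalt, so Elena controls Cobalt.
Elena holds 41% of Cinder, so Elena controls Cinder.
Cinder and Elena and Cobalt together hold 9% + 15% + 45% = 69% of Quillon, so Elena controls Quillon.

Yes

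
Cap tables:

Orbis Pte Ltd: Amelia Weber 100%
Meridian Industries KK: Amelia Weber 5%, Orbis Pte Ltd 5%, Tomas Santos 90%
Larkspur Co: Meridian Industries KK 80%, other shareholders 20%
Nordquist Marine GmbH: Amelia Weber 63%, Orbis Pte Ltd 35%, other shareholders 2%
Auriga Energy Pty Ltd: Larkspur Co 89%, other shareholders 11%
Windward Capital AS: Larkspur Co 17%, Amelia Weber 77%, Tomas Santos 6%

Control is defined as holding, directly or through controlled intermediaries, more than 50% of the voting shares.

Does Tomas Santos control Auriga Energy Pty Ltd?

Tomas holds 90% of Meridian, so Tomas controls Meridian.
Meridian holds 80% of Larkspur, so Tomas controls Larkspur.
Larkspur holds 89% of Auriga, so Tomas controls Auriga.

Yes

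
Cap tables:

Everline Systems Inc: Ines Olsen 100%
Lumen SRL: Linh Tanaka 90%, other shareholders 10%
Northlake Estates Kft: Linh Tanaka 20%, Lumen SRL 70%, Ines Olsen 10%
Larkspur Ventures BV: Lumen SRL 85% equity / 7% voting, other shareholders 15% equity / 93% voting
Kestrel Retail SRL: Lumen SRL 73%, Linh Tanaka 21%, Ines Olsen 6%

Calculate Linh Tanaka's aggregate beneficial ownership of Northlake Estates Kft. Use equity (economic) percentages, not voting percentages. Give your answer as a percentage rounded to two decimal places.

83.00%

Linh reaches Northlake along 2 paths.
Direct stake: 20% = 20%.
Via Lumen: 90% × 70% = 63%.
Total: 20% + 63% = 83%.
Rounded: 83.00%.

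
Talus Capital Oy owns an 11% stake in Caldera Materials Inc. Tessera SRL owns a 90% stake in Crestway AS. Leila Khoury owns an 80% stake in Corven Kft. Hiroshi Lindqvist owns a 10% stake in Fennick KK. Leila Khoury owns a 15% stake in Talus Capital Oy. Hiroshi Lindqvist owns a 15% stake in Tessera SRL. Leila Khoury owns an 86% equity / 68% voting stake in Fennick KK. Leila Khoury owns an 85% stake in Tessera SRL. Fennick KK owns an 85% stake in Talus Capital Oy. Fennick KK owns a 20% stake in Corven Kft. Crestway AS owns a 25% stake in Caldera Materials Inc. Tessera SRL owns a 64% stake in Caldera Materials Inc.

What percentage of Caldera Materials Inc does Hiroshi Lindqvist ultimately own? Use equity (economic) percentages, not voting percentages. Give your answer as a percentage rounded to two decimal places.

13.91%

Hiroshi reaches Caldera along 3 paths.
Via Tessera → Crestway: 15% × 90% × 25% = 3.375%.
Via Tessera: 15% × 64% = 9.6%.
Via Fennick → Talus: 10% × 85% × 11% = 0.935%.
Total: 3.375% + 9.6% + 0.935% = 13.91%.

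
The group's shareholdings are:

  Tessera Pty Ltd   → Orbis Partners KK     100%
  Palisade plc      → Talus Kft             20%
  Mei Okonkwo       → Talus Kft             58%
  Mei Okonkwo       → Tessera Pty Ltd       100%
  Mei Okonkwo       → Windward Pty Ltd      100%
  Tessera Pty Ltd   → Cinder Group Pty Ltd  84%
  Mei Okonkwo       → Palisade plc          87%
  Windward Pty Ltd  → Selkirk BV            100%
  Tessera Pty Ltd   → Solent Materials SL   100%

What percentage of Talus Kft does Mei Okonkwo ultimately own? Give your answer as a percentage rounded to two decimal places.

Mei reaches Talus along 2 paths.
Direct stake: 58% = 58%.
Via Palisade: 87% × 20% = 17.4%.
Total: 58% + 17.4% = 75.4%.
Rounded: 75.40%.

75.40%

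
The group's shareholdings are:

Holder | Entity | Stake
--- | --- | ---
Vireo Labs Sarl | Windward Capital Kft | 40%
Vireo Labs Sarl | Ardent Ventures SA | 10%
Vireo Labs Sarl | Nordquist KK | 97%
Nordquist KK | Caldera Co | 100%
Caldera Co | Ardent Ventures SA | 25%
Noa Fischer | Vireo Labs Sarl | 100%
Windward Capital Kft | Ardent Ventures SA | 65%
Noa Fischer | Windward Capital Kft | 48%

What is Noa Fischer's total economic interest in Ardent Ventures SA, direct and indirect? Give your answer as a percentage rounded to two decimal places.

Noa reaches Ardent along 4 paths.
Via Vireo → Nordquist → Caldera: 100% × 97% × 100% × 25% = 24.25%.
Via Vireo: 100% × 10% = 10%.
Via Windward: 48% × 65% = 31.2%.
Via Vireo → Windward: 100% × 40% × 65% = 26%.
Total: 24.25% + 10% + 31.2% + 26% = 91.45%.

91.45%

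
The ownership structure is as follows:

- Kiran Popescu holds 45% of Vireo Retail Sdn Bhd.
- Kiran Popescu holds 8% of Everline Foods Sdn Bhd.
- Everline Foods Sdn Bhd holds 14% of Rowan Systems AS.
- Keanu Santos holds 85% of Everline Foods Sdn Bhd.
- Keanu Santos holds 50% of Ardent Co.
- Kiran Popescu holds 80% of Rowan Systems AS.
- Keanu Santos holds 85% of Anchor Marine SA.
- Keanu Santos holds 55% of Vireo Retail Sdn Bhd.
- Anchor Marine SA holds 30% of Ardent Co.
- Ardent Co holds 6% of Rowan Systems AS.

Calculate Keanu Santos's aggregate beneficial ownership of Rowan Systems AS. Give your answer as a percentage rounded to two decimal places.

16.43%

Keanu reaches Rowan along 3 paths.
Via Anchor → Ardent: 85% × 30% × 6% = 1.53%.
Via Ardent: 50% × 6% = 3%.
Via Everline: 85% × 14% = 11.9%.
Total: 1.53% + 3% + 11.9% = 16.43%.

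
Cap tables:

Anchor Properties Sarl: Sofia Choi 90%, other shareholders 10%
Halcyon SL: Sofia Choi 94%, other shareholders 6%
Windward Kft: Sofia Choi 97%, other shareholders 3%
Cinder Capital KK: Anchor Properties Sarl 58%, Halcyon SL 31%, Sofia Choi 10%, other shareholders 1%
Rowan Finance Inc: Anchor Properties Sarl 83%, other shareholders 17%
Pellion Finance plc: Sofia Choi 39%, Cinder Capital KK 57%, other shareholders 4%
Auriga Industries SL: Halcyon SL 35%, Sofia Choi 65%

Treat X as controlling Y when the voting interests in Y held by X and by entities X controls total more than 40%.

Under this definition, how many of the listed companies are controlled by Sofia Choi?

7

Sofia holds 90% of Anchor, so Sofia controls Anchor.
Sofia holds 94% of Halcyon, so Sofia controls Halcyon.
Sofia holds 97% of Windward, so Sofia controls Windward.
Anchor and Halcyon and Sofia together hold 58% + 31% + 10% = 99% of Cinder, so Sofia controls Cinder.
Anchor holds 83% of Rowan, so Sofia controls Rowan.
Sofia and Cinder together hold 39% + 57% = 96% of Pellion, so Sofia controls Pellion.
Halcyon and Sofia together hold 35% + 65% = 100% of Auriga, so Sofia controls Auriga.
Sofia controls 7 companies.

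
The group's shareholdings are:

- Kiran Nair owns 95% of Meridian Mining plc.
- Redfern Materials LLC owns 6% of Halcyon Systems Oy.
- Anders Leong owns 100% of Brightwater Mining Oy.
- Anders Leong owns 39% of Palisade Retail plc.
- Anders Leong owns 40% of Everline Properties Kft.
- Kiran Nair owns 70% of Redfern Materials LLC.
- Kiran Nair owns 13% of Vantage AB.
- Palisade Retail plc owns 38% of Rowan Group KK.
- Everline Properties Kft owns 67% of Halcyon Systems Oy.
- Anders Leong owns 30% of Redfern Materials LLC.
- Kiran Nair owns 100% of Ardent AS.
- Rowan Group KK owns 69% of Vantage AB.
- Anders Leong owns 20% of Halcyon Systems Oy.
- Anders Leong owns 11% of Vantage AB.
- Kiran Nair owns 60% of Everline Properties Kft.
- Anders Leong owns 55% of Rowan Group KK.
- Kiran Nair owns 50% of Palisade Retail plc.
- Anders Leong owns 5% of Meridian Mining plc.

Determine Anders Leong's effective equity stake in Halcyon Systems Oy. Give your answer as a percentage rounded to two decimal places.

48.60%

Anders reaches Halcyon along 3 paths.
Direct stake: 20% = 20%.
Via Everline: 40% × 67% = 26.8%.
Via Redfern: 30% × 6% = 1.8%.
Total: 20% + 26.8% + 1.8% = 48.6%.
Rounded: 48.60%.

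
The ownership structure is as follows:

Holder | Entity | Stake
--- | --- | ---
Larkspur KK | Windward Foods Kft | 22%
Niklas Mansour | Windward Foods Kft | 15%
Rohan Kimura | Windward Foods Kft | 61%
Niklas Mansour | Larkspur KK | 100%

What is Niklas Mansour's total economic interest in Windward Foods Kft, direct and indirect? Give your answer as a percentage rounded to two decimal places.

37.00%

Niklas reaches Windward along 2 paths.
Direct stake: 15% = 15%.
Via Larkspur: 100% × 22% = 22%.
Total: 15% + 22% = 37%.
Rounded: 37.00%.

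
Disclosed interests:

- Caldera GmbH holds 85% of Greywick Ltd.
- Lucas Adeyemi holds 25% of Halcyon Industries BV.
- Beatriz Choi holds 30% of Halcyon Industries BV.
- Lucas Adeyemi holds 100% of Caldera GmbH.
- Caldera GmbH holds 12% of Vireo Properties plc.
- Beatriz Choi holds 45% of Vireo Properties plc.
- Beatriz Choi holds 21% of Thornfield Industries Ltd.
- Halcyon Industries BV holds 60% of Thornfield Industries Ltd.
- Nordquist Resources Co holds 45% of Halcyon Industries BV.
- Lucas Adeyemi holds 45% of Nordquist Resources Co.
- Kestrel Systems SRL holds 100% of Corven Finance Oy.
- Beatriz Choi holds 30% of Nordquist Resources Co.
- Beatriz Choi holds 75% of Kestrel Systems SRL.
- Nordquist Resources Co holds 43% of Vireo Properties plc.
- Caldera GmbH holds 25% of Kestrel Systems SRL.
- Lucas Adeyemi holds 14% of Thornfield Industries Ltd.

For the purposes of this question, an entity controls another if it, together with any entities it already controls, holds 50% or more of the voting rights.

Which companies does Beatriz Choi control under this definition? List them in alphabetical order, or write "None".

Beatriz holds 75% of Kestrel, so Beatriz controls Kestrel.
Kestrel holds 100% of Corven, so Beatriz controls Corven.
No other company's threshold is met.

Corven Finance Oy, Kestrel Systems SRL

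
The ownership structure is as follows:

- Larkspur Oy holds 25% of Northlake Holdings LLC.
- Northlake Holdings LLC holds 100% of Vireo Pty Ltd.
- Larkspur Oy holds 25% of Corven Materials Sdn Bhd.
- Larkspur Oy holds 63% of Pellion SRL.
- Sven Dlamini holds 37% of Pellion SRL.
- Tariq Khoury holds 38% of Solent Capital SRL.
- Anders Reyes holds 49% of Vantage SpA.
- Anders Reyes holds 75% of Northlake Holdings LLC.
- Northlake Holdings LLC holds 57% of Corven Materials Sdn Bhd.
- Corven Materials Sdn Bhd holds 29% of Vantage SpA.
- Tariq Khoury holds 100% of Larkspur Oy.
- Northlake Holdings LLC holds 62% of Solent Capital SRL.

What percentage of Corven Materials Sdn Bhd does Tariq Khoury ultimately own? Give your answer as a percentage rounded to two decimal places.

Tariq reaches Corven along 2 paths.
Via Larkspur: 100% × 25% = 25%.
Via Larkspur → Northlake: 100% × 25% × 57% = 14.25%.
Total: 25% + 14.25% = 39.25%.

39.25%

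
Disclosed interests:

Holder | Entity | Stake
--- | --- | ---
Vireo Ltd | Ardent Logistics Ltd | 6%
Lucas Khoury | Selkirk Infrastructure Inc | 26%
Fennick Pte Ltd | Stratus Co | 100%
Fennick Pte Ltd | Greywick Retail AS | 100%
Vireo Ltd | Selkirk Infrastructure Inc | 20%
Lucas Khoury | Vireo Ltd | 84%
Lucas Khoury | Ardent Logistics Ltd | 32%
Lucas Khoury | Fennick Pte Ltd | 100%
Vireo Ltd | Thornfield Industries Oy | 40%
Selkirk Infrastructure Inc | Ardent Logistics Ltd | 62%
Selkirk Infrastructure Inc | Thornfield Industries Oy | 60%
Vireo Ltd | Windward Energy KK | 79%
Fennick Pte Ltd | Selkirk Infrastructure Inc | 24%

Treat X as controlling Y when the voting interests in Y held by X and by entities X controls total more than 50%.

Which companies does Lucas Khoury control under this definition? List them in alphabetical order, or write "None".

Ardent Logistics Ltd, Fennick Pte Ltd, Greywick Retail AS, Selkirk Infrastructure Inc, Stratus Co, Thornfield Industries Oy, Vireo Ltd, Windward Energy KK

Lucas holds 84% of Vireo, so Lucas controls Vireo.
Lucas holds 100% of Fennick, so Lucas controls Fennick.
Fennick holds 100% of Stratus, so Lucas controls Stratus.
Fennick and Lucas and Vireo together hold 24% + 26% + 20% = 70% of Selkirk, so Lucas controls Selkirk.
Fennick holds 100% of Greywick, so Lucas controls Greywick.
Lucas and Vireo and Selkirk together hold 32% + 6% + 62% = 100% of Ardent, so Lucas controls Ardent.
Vireo holds 79% of Windward, so Lucas controls Windward.
Selkirk and Vireo together hold 60% + 40% = 100% of Thornfield, so Lucas controls Thornfield.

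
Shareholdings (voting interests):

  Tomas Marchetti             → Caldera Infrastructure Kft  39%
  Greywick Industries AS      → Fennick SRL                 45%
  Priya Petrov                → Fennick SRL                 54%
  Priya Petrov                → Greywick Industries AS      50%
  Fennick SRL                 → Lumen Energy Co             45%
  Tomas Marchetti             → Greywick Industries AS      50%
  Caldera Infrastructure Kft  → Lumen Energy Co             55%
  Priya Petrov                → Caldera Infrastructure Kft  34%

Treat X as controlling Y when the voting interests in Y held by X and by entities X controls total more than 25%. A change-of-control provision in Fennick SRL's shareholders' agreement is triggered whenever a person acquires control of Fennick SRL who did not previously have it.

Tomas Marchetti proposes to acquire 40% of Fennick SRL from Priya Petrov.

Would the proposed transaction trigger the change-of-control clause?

No

The purchase adds only to Tomas's holdings (Priya's stake shrinks), so Tomas is the only person who could newly come to control Fennick.
Tomas holds 50% of Greywick, so Tomas controls Greywick.
Greywick holds 45% of Fennick, so Tomas controls Fennick.
So Tomas already controls Fennick before the transaction.
After the purchase, Tomas holds 40% of Fennick directly, and Priya's stake falls to 14%.
Tomas controlled Fennick already, so this is not a new person acquiring control; every other person's position is unchanged or reduced.
No new person acquires control, so the clause is not triggered.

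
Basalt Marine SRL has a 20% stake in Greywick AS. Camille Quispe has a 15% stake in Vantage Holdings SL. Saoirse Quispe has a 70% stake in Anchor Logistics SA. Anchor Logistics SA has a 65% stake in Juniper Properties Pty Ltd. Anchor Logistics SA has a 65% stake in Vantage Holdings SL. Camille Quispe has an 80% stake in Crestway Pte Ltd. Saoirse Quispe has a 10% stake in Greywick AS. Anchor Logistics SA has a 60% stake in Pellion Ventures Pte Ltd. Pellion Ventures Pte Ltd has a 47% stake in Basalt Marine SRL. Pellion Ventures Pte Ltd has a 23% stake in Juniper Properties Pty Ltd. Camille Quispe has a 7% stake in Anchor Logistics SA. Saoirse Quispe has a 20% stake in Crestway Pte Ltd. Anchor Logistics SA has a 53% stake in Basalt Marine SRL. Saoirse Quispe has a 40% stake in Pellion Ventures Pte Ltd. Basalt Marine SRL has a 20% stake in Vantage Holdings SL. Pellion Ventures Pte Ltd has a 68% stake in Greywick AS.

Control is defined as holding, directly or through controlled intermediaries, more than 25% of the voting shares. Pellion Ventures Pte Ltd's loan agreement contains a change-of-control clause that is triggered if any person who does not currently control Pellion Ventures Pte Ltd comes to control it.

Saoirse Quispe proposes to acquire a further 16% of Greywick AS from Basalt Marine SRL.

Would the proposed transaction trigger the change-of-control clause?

No

The purchase adds only to Saoirse's holdings (Basalt's stake shrinks), so Saoirse is the only person who could newly come to control Pellion.
Saoirse holds 70% of Anchor, so Saoirse controls Anchor.
Anchor and Saoirse together hold 60% + 40% = 100% of Pellion, so Saoirse controls Pellion.
So Saoirse already controls Pellion before the transaction.
After the purchase, Saoirse's direct stake in Greywick rises to 10% + 16% = 26%, and Basalt's stake falls to 4%.
Saoirse controlled Pellion already, so this is not a new person acquiring control; every other person's position is unchanged or reduced.
No new person acquires control, so the clause is not triggered.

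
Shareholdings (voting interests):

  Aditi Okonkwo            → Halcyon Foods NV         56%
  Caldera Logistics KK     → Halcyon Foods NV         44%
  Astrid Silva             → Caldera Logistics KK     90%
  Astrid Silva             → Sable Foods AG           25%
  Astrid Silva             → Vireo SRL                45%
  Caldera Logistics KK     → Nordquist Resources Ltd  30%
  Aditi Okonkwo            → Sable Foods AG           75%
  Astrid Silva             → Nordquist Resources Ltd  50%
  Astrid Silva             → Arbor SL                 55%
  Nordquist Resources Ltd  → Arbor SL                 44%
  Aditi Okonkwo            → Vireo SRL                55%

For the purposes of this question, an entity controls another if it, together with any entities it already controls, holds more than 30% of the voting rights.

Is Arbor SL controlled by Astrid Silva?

Astrid holds 90% of Caldera, so Astrid controls Caldera.
Astrid and Caldera together hold 50% + 30% = 80% of Nordquist, so Astrid controls Nordquist.
Astrid and Nordquist together hold 55% + 44% = 99% of Arbor, so Astrid controls Arbor.

Yes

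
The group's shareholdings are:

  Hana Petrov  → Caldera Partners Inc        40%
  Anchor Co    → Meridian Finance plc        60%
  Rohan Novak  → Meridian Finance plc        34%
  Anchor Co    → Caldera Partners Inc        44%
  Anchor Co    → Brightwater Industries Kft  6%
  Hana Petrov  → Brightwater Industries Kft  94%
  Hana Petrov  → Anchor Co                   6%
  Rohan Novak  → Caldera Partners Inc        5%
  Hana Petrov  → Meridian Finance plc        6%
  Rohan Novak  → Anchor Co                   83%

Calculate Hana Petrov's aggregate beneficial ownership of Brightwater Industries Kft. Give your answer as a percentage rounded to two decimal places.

94.36%

Hana reaches Brightwater along 2 paths.
Via Anchor: 6% × 6% = 0.36%.
Direct stake: 94% = 94%.
Total: 0.36% + 94% = 94.36%.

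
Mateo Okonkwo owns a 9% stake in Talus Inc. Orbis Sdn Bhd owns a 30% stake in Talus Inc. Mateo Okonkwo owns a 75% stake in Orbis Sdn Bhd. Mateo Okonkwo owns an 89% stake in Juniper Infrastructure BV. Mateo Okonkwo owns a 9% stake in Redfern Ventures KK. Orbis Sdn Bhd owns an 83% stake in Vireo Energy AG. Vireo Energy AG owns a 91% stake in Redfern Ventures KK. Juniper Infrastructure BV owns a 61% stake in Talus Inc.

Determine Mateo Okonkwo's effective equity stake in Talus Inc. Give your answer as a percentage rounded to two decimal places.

Mateo reaches Talus along 3 paths.
Via Juniper: 89% × 61% = 54.29%.
Direct stake: 9% = 9%.
Via Orbis: 75% × 30% = 22.5%.
Total: 54.29% + 9% + 22.5% = 85.79%.

85.79%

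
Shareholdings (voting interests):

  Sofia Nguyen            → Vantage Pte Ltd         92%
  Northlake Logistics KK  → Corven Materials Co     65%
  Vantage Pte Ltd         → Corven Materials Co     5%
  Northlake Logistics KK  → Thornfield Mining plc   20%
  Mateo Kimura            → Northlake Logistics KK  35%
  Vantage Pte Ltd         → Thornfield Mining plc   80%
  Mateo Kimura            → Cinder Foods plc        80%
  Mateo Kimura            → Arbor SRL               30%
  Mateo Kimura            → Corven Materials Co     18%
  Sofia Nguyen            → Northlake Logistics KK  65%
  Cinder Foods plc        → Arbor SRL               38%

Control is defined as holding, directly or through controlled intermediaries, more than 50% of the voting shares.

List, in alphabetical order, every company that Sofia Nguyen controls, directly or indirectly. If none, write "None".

Corven Materials Co, Northlake Logistics KK, Thornfield Mining plc, Vantage Pte Ltd

Sofia holds 65% of Northlake, so Sofia controls Northlake.
Sofia holds 92% of Vantage, so Sofia controls Vantage.
Northlake and Vantage together hold 65% + 5% = 70% of Corven, so Sofia controls Corven.
Northlake and Vantage together hold 20% + 80% = 100% of Thornfield, so Sofia controls Thornfield.
No other company's threshold is met.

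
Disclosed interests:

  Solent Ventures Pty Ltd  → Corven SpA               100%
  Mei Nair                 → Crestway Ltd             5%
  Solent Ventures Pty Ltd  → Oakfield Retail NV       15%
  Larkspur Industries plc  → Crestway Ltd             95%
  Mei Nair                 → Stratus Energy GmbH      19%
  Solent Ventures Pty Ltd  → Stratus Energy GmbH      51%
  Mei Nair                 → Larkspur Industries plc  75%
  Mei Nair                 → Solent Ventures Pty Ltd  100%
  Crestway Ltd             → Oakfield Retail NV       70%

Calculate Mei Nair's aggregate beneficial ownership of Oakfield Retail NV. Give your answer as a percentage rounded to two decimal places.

68.38%

Mei reaches Oakfield along 3 paths.
Via Solent: 100% × 15% = 15%.
Via Crestway: 5% × 70% = 3.5%.
Via Larkspur → Crestway: 75% × 95% × 70% = 49.875%.
Total: 15% + 3.5% + 49.875% = 68.375%.
Rounded: 68.38%.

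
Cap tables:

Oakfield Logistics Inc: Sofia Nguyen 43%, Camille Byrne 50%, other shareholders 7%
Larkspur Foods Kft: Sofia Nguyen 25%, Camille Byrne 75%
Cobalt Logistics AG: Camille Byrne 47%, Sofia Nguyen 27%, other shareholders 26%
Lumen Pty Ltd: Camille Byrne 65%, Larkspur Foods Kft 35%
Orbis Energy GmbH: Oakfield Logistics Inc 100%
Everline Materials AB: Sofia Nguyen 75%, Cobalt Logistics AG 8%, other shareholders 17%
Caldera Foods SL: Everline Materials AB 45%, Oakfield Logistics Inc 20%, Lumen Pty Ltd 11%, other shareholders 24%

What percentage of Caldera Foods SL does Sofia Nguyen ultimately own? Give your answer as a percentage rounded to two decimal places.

44.28%

Sofia reaches Caldera along 4 paths.
Via Everline: 75% × 45% = 33.75%.
Via Cobalt → Everline: 27% × 8% × 45% = 0.972%.
Via Oakfield: 43% × 20% = 8.6%.
Via Larkspur → Lumen: 25% × 35% × 11% = 0.9625%.
Total: 33.75% + 0.972% + 8.6% + 0.9625% = 44.2845%.
Rounded: 44.28%.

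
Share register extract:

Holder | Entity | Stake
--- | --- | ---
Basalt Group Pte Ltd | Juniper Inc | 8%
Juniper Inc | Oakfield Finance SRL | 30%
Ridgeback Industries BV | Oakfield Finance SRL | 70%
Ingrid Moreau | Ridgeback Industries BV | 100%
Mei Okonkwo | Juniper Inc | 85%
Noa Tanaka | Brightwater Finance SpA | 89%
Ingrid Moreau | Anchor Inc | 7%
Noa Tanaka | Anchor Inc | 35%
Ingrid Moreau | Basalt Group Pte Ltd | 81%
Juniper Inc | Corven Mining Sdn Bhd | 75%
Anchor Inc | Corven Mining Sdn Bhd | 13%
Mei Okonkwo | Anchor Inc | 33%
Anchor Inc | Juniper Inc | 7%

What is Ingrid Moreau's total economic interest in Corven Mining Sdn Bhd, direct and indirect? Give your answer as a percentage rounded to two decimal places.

6.14%

Ingrid reaches Corven along 3 paths.
Via Basalt → Juniper: 81% × 8% × 75% = 4.86%.
Via Anchor → Juniper: 7% × 7% × 75% = 0.3675%.
Via Anchor: 7% × 13% = 0.91%.
Total: 4.86% + 0.3675% + 0.91% = 6.1375%.
Rounded: 6.14%.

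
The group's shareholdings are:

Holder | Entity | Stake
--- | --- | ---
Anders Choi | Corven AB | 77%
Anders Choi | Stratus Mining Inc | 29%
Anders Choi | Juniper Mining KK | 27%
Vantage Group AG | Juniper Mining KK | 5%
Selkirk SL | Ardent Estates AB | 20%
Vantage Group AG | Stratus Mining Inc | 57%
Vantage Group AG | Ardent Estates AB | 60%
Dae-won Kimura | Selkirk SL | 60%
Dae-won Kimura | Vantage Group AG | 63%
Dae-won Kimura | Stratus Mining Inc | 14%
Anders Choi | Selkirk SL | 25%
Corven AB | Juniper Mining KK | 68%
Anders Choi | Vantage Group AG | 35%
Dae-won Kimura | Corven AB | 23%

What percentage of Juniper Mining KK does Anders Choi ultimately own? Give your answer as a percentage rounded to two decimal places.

81.11%

Anders reaches Juniper along 3 paths.
Via Vantage: 35% × 5% = 1.75%.
Via Corven: 77% × 68% = 52.36%.
Direct stake: 27% = 27%.
Total: 1.75% + 52.36% + 27% = 81.11%.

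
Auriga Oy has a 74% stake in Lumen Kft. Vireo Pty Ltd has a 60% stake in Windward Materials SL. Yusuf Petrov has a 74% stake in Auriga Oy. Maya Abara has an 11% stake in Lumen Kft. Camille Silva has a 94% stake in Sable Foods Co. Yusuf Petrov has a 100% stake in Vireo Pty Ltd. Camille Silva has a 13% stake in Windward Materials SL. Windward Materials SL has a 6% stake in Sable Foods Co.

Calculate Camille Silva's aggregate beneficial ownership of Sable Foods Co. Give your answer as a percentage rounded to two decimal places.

Camille reaches Sable along 2 paths.
Via Windward: 13% × 6% = 0.78%.
Direct stake: 94% = 94%.
Total: 0.78% + 94% = 94.78%.

94.78%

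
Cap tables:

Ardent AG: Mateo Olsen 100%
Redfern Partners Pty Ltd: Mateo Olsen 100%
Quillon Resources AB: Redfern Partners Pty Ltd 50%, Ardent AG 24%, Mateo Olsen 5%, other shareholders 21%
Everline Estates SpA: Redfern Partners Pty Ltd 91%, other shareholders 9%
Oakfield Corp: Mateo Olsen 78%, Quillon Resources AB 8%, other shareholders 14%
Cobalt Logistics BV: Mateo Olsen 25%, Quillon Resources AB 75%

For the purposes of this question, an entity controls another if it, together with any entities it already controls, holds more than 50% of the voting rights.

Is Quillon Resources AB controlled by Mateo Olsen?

Mateo holds 100% of Ardent, so Mateo controls Ardent.
Mateo holds 100% of Redfern, so Mateo controls Redfern.
Redfern and Ardent and Mateo together hold 50% + 24% + 5% = 79% of Quillon, so Mateo controls Quillon.

Yes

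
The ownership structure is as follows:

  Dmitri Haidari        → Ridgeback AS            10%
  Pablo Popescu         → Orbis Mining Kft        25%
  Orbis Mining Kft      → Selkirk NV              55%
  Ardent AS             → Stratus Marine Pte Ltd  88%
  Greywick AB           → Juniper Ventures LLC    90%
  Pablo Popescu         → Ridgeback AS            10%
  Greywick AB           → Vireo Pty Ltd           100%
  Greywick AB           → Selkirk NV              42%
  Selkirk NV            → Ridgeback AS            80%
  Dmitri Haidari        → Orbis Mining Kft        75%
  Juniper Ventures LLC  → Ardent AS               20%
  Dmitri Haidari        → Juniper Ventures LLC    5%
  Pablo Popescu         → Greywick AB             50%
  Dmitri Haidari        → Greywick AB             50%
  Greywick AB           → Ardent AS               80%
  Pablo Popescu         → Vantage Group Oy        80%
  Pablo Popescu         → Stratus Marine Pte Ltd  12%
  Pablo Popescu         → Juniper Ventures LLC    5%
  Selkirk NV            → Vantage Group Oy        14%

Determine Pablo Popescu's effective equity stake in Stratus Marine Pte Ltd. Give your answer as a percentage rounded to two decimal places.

56.00%

Pablo reaches Stratus along 4 paths.
Direct stake: 12% = 12%.
Via Greywick → Juniper → Ardent: 50% × 90% × 20% × 88% = 7.92%.
Via Juniper → Ardent: 5% × 20% × 88% = 0.88%.
Via Greywick → Ardent: 50% × 80% × 88% = 35.2%.
Total: 12% + 7.92% + 0.88% + 35.2% = 56%.
Rounded: 56.00%.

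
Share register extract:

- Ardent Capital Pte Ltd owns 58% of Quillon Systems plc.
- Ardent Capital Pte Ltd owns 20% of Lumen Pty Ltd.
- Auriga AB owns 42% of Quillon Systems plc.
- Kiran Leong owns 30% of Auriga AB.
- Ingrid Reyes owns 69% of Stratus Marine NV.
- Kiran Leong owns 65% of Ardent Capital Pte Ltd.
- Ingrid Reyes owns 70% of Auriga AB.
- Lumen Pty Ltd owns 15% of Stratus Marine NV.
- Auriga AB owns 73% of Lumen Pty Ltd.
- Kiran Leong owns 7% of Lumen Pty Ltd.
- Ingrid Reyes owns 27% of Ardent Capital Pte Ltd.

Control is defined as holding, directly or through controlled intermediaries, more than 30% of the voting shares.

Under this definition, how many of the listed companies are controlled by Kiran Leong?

2

Kiran holds 65% of Ardent, so Kiran controls Ardent.
Ardent holds 58% of Quillon, so Kiran controls Quillon.
No other company's threshold is met.
Kiran controls 2 companies.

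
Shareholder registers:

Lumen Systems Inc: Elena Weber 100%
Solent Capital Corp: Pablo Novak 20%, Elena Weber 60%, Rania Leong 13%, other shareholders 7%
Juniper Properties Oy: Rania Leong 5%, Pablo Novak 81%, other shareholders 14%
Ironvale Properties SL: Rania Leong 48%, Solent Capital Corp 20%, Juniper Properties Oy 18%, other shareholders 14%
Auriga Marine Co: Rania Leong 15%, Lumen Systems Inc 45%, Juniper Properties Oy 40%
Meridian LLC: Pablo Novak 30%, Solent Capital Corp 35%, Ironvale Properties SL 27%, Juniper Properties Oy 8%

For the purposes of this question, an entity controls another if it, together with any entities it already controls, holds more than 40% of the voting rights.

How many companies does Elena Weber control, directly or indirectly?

Elena holds 100% of Lumen, so Elena controls Lumen.
Elena holds 60% of Solent, so Elena controls Solent.
Lumen holds 45% of Auriga, so Elena controls Auriga.
No other company's threshold is met.
Elena controls 3 companies.

3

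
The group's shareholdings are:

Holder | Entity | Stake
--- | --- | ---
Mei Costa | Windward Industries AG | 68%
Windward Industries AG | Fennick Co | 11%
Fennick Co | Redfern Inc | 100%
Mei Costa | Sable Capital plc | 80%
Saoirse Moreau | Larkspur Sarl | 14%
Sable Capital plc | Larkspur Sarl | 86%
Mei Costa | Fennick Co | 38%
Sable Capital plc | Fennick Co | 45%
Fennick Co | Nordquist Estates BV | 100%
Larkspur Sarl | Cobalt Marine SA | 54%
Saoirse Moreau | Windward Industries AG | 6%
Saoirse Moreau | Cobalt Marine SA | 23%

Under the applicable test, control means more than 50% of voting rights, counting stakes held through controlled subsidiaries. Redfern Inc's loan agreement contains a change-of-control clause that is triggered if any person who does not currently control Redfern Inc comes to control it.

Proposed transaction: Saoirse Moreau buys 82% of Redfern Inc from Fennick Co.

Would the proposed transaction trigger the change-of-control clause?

The purchase adds only to Saoirse's holdings (Fennick's stake shrinks), so Saoirse is the only person who could newly come to control Redfern.
Saoirse's largest direct stake is 23% in Cobalt, which does not meet the threshold, so Saoirse controls no company.
Neither Saoirse nor any entity Saoirse controls holds any voting interest in Redfern.
So before the transaction, Saoirse does not control Redfern.
After the purchase, Saoirse holds 82% of Redfern directly, and Fennick's stake falls to 18%.
Saoirse holds 82% of Redfern, so Saoirse controls Redfern.
Saoirse did not control Redfern before and does after, so the clause is triggered.

Yes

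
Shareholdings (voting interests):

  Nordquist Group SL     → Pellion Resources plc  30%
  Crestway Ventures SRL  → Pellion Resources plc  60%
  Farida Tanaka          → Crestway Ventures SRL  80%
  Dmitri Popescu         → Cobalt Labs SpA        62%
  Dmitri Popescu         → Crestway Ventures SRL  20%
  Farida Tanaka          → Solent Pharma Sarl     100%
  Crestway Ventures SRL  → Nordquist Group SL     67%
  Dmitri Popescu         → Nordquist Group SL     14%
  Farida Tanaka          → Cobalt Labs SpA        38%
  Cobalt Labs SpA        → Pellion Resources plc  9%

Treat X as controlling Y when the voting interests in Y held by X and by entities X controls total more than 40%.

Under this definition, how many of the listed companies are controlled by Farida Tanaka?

4

Farida holds 80% of Crestway, so Farida controls Crestway.
Crestway holds 67% of Nordquist, so Farida controls Nordquist.
Farida holds 100% of Solent, so Farida controls Solent.
Crestway and Nordquist together hold 60% + 30% = 90% of Pellion, so Farida controls Pellion.
No other company's threshold is met.
Farida controls 4 companies.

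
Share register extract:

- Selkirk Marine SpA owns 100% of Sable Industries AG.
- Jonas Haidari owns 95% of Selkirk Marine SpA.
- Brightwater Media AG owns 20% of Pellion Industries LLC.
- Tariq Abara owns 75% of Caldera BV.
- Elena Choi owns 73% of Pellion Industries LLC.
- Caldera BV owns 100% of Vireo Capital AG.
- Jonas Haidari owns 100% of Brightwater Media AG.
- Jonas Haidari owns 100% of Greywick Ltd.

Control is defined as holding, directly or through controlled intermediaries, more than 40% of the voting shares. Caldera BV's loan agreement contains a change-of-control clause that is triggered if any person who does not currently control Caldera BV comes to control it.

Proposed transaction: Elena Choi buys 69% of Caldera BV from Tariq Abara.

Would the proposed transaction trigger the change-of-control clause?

Yes

The purchase adds only to Elena's holdings (Tariq's stake shrinks), so Elena is the only person who could newly come to control Caldera.
Elena holds 73% of Pellion, so Elena controls Pellion.
Neither Elena nor any entity Elena controls holds any voting interest in Caldera.
So before the transaction, Elena does not control Caldera.
After the purchase, Elena holds 69% of Caldera directly, and Tariq's stake falls to 6%.
Elena holds 69% of Caldera, so Elena controls Caldera.
Elena did not control Caldera before and does after, so the clause is triggered.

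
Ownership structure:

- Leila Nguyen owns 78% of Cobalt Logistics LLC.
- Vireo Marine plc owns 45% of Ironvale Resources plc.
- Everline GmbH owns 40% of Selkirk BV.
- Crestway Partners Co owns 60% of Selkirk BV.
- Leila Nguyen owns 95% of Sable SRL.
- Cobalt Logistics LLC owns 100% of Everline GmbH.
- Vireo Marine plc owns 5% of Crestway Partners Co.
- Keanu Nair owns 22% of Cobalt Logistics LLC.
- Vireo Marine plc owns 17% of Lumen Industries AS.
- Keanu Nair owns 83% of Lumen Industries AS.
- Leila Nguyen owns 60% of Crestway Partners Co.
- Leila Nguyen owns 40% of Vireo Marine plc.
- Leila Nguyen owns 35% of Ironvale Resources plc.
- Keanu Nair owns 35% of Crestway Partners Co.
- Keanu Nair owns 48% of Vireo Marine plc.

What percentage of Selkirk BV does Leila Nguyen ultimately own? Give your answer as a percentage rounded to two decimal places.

68.40%

Leila reaches Selkirk along 3 paths.
Via Cobalt → Everline: 78% × 100% × 40% = 31.2%.
Via Vireo → Crestway: 40% × 5% × 60% = 1.2%.
Via Crestway: 60% × 60% = 36%.
Total: 31.2% + 1.2% + 36% = 68.4%.
Rounded: 68.40%.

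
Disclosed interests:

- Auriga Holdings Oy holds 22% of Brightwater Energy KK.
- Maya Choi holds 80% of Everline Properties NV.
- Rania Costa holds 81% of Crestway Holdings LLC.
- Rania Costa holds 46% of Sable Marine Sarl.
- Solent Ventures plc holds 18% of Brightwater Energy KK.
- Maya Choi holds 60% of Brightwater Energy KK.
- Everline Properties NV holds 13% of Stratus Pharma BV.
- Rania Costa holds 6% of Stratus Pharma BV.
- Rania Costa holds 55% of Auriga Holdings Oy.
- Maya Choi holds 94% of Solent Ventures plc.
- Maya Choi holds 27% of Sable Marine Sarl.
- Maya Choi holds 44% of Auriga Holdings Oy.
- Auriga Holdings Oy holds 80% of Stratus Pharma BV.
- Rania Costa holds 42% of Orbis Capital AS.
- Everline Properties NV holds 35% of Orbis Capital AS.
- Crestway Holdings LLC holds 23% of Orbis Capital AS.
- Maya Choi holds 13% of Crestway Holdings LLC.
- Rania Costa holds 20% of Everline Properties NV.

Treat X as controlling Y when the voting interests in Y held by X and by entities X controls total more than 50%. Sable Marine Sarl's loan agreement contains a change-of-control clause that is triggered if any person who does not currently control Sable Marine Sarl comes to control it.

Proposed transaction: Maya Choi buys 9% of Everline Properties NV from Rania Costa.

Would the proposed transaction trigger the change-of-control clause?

The purchase adds only to Maya's holdings (Rania's stake shrinks), so Maya is the only person who could newly come to control Sable.
Maya holds 80% of Everline, so Maya controls Everline.
Maya holds 94% of Solent, so Maya controls Solent.
Solent and Maya together hold 18% + 60% = 78% of Brightwater, so Maya controls Brightwater.
In Sable, Maya's side holds only 27%, not > 50%.
So before the transaction, Maya does not control Sable.
After the purchase, Maya's direct stake in Everline rises to 80% + 9% = 89%, and Rania's stake falls to 11%.
Maya holds 89% of Everline, so Maya controls Everline.
After the transaction, Maya's side holds 27% of Sable, not > 50%, so Maya still does not control Sable.
No new person acquires control, so the clause is not triggered.

No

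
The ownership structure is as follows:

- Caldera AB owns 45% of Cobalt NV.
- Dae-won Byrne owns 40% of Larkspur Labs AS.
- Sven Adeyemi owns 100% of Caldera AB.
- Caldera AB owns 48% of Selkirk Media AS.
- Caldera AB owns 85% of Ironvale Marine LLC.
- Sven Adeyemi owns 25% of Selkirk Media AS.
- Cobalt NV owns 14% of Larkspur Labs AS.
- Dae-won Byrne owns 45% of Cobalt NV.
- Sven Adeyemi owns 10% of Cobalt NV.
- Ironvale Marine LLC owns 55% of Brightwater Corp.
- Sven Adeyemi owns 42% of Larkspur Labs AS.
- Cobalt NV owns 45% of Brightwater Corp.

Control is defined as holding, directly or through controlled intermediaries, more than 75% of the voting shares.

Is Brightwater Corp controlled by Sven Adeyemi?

Sven holds 100% of Caldera, so Sven controls Caldera.
Caldera holds 85% of Ironvale, so Sven controls Ironvale.
In Brightwater, Sven's side holds only 55%, not > 75%.
So Sven does not control Brightwater.

No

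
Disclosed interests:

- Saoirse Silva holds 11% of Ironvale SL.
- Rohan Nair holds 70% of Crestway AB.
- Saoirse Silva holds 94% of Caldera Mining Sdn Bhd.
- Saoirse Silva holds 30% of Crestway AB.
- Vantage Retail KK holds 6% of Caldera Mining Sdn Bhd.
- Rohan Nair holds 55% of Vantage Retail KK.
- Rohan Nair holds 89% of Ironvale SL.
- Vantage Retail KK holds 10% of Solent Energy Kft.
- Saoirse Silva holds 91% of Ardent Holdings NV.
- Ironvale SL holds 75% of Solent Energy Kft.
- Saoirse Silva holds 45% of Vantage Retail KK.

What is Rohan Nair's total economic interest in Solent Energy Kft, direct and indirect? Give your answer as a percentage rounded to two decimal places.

Rohan reaches Solent along 2 paths.
Via Ironvale: 89% × 75% = 66.75%.
Via Vantage: 55% × 10% = 5.5%.
Total: 66.75% + 5.5% = 72.25%.

72.25%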